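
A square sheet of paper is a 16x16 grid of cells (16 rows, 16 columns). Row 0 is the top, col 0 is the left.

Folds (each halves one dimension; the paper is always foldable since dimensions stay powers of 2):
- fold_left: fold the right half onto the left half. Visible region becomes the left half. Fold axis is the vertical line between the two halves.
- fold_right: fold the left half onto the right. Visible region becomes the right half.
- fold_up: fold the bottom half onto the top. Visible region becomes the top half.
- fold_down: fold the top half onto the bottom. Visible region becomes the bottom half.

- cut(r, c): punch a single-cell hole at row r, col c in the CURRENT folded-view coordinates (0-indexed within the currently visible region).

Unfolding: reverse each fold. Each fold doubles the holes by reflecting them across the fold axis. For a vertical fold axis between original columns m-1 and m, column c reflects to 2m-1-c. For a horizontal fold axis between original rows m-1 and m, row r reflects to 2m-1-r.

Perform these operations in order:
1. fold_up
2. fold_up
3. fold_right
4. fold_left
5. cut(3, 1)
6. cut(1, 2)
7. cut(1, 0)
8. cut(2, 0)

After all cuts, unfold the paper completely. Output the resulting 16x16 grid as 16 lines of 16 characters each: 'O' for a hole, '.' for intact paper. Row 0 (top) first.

Op 1 fold_up: fold axis h@8; visible region now rows[0,8) x cols[0,16) = 8x16
Op 2 fold_up: fold axis h@4; visible region now rows[0,4) x cols[0,16) = 4x16
Op 3 fold_right: fold axis v@8; visible region now rows[0,4) x cols[8,16) = 4x8
Op 4 fold_left: fold axis v@12; visible region now rows[0,4) x cols[8,12) = 4x4
Op 5 cut(3, 1): punch at orig (3,9); cuts so far [(3, 9)]; region rows[0,4) x cols[8,12) = 4x4
Op 6 cut(1, 2): punch at orig (1,10); cuts so far [(1, 10), (3, 9)]; region rows[0,4) x cols[8,12) = 4x4
Op 7 cut(1, 0): punch at orig (1,8); cuts so far [(1, 8), (1, 10), (3, 9)]; region rows[0,4) x cols[8,12) = 4x4
Op 8 cut(2, 0): punch at orig (2,8); cuts so far [(1, 8), (1, 10), (2, 8), (3, 9)]; region rows[0,4) x cols[8,12) = 4x4
Unfold 1 (reflect across v@12): 8 holes -> [(1, 8), (1, 10), (1, 13), (1, 15), (2, 8), (2, 15), (3, 9), (3, 14)]
Unfold 2 (reflect across v@8): 16 holes -> [(1, 0), (1, 2), (1, 5), (1, 7), (1, 8), (1, 10), (1, 13), (1, 15), (2, 0), (2, 7), (2, 8), (2, 15), (3, 1), (3, 6), (3, 9), (3, 14)]
Unfold 3 (reflect across h@4): 32 holes -> [(1, 0), (1, 2), (1, 5), (1, 7), (1, 8), (1, 10), (1, 13), (1, 15), (2, 0), (2, 7), (2, 8), (2, 15), (3, 1), (3, 6), (3, 9), (3, 14), (4, 1), (4, 6), (4, 9), (4, 14), (5, 0), (5, 7), (5, 8), (5, 15), (6, 0), (6, 2), (6, 5), (6, 7), (6, 8), (6, 10), (6, 13), (6, 15)]
Unfold 4 (reflect across h@8): 64 holes -> [(1, 0), (1, 2), (1, 5), (1, 7), (1, 8), (1, 10), (1, 13), (1, 15), (2, 0), (2, 7), (2, 8), (2, 15), (3, 1), (3, 6), (3, 9), (3, 14), (4, 1), (4, 6), (4, 9), (4, 14), (5, 0), (5, 7), (5, 8), (5, 15), (6, 0), (6, 2), (6, 5), (6, 7), (6, 8), (6, 10), (6, 13), (6, 15), (9, 0), (9, 2), (9, 5), (9, 7), (9, 8), (9, 10), (9, 13), (9, 15), (10, 0), (10, 7), (10, 8), (10, 15), (11, 1), (11, 6), (11, 9), (11, 14), (12, 1), (12, 6), (12, 9), (12, 14), (13, 0), (13, 7), (13, 8), (13, 15), (14, 0), (14, 2), (14, 5), (14, 7), (14, 8), (14, 10), (14, 13), (14, 15)]

Answer: ................
O.O..O.OO.O..O.O
O......OO......O
.O....O..O....O.
.O....O..O....O.
O......OO......O
O.O..O.OO.O..O.O
................
................
O.O..O.OO.O..O.O
O......OO......O
.O....O..O....O.
.O....O..O....O.
O......OO......O
O.O..O.OO.O..O.O
................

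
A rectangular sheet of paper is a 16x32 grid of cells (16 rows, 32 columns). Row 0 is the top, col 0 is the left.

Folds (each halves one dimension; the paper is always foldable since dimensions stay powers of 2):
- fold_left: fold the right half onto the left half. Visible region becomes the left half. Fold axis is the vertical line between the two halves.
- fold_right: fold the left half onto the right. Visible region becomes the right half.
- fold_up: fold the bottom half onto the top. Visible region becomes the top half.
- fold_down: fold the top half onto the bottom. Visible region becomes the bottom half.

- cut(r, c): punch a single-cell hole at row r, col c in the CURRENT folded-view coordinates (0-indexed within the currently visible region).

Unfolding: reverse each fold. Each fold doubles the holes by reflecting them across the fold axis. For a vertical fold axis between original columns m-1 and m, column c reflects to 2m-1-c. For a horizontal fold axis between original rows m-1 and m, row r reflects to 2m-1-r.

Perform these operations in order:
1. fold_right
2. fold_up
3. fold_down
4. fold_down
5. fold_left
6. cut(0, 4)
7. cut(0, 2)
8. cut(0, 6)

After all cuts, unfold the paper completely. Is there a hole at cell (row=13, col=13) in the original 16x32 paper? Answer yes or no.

Op 1 fold_right: fold axis v@16; visible region now rows[0,16) x cols[16,32) = 16x16
Op 2 fold_up: fold axis h@8; visible region now rows[0,8) x cols[16,32) = 8x16
Op 3 fold_down: fold axis h@4; visible region now rows[4,8) x cols[16,32) = 4x16
Op 4 fold_down: fold axis h@6; visible region now rows[6,8) x cols[16,32) = 2x16
Op 5 fold_left: fold axis v@24; visible region now rows[6,8) x cols[16,24) = 2x8
Op 6 cut(0, 4): punch at orig (6,20); cuts so far [(6, 20)]; region rows[6,8) x cols[16,24) = 2x8
Op 7 cut(0, 2): punch at orig (6,18); cuts so far [(6, 18), (6, 20)]; region rows[6,8) x cols[16,24) = 2x8
Op 8 cut(0, 6): punch at orig (6,22); cuts so far [(6, 18), (6, 20), (6, 22)]; region rows[6,8) x cols[16,24) = 2x8
Unfold 1 (reflect across v@24): 6 holes -> [(6, 18), (6, 20), (6, 22), (6, 25), (6, 27), (6, 29)]
Unfold 2 (reflect across h@6): 12 holes -> [(5, 18), (5, 20), (5, 22), (5, 25), (5, 27), (5, 29), (6, 18), (6, 20), (6, 22), (6, 25), (6, 27), (6, 29)]
Unfold 3 (reflect across h@4): 24 holes -> [(1, 18), (1, 20), (1, 22), (1, 25), (1, 27), (1, 29), (2, 18), (2, 20), (2, 22), (2, 25), (2, 27), (2, 29), (5, 18), (5, 20), (5, 22), (5, 25), (5, 27), (5, 29), (6, 18), (6, 20), (6, 22), (6, 25), (6, 27), (6, 29)]
Unfold 4 (reflect across h@8): 48 holes -> [(1, 18), (1, 20), (1, 22), (1, 25), (1, 27), (1, 29), (2, 18), (2, 20), (2, 22), (2, 25), (2, 27), (2, 29), (5, 18), (5, 20), (5, 22), (5, 25), (5, 27), (5, 29), (6, 18), (6, 20), (6, 22), (6, 25), (6, 27), (6, 29), (9, 18), (9, 20), (9, 22), (9, 25), (9, 27), (9, 29), (10, 18), (10, 20), (10, 22), (10, 25), (10, 27), (10, 29), (13, 18), (13, 20), (13, 22), (13, 25), (13, 27), (13, 29), (14, 18), (14, 20), (14, 22), (14, 25), (14, 27), (14, 29)]
Unfold 5 (reflect across v@16): 96 holes -> [(1, 2), (1, 4), (1, 6), (1, 9), (1, 11), (1, 13), (1, 18), (1, 20), (1, 22), (1, 25), (1, 27), (1, 29), (2, 2), (2, 4), (2, 6), (2, 9), (2, 11), (2, 13), (2, 18), (2, 20), (2, 22), (2, 25), (2, 27), (2, 29), (5, 2), (5, 4), (5, 6), (5, 9), (5, 11), (5, 13), (5, 18), (5, 20), (5, 22), (5, 25), (5, 27), (5, 29), (6, 2), (6, 4), (6, 6), (6, 9), (6, 11), (6, 13), (6, 18), (6, 20), (6, 22), (6, 25), (6, 27), (6, 29), (9, 2), (9, 4), (9, 6), (9, 9), (9, 11), (9, 13), (9, 18), (9, 20), (9, 22), (9, 25), (9, 27), (9, 29), (10, 2), (10, 4), (10, 6), (10, 9), (10, 11), (10, 13), (10, 18), (10, 20), (10, 22), (10, 25), (10, 27), (10, 29), (13, 2), (13, 4), (13, 6), (13, 9), (13, 11), (13, 13), (13, 18), (13, 20), (13, 22), (13, 25), (13, 27), (13, 29), (14, 2), (14, 4), (14, 6), (14, 9), (14, 11), (14, 13), (14, 18), (14, 20), (14, 22), (14, 25), (14, 27), (14, 29)]
Holes: [(1, 2), (1, 4), (1, 6), (1, 9), (1, 11), (1, 13), (1, 18), (1, 20), (1, 22), (1, 25), (1, 27), (1, 29), (2, 2), (2, 4), (2, 6), (2, 9), (2, 11), (2, 13), (2, 18), (2, 20), (2, 22), (2, 25), (2, 27), (2, 29), (5, 2), (5, 4), (5, 6), (5, 9), (5, 11), (5, 13), (5, 18), (5, 20), (5, 22), (5, 25), (5, 27), (5, 29), (6, 2), (6, 4), (6, 6), (6, 9), (6, 11), (6, 13), (6, 18), (6, 20), (6, 22), (6, 25), (6, 27), (6, 29), (9, 2), (9, 4), (9, 6), (9, 9), (9, 11), (9, 13), (9, 18), (9, 20), (9, 22), (9, 25), (9, 27), (9, 29), (10, 2), (10, 4), (10, 6), (10, 9), (10, 11), (10, 13), (10, 18), (10, 20), (10, 22), (10, 25), (10, 27), (10, 29), (13, 2), (13, 4), (13, 6), (13, 9), (13, 11), (13, 13), (13, 18), (13, 20), (13, 22), (13, 25), (13, 27), (13, 29), (14, 2), (14, 4), (14, 6), (14, 9), (14, 11), (14, 13), (14, 18), (14, 20), (14, 22), (14, 25), (14, 27), (14, 29)]

Answer: yes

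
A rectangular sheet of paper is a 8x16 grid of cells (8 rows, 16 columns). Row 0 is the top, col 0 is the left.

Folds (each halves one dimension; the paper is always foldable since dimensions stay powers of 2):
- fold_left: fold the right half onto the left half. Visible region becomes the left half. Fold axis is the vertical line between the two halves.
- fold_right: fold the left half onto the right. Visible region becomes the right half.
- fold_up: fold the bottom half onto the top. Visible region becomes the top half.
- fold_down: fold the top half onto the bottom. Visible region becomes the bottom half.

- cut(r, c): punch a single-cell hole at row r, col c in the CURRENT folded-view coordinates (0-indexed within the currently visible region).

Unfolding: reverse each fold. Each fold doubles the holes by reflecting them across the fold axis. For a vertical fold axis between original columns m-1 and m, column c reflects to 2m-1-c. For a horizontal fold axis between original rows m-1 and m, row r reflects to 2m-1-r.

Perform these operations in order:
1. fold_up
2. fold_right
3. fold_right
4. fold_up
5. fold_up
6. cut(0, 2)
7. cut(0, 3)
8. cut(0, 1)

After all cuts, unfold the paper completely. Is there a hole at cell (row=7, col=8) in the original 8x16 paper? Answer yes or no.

Op 1 fold_up: fold axis h@4; visible region now rows[0,4) x cols[0,16) = 4x16
Op 2 fold_right: fold axis v@8; visible region now rows[0,4) x cols[8,16) = 4x8
Op 3 fold_right: fold axis v@12; visible region now rows[0,4) x cols[12,16) = 4x4
Op 4 fold_up: fold axis h@2; visible region now rows[0,2) x cols[12,16) = 2x4
Op 5 fold_up: fold axis h@1; visible region now rows[0,1) x cols[12,16) = 1x4
Op 6 cut(0, 2): punch at orig (0,14); cuts so far [(0, 14)]; region rows[0,1) x cols[12,16) = 1x4
Op 7 cut(0, 3): punch at orig (0,15); cuts so far [(0, 14), (0, 15)]; region rows[0,1) x cols[12,16) = 1x4
Op 8 cut(0, 1): punch at orig (0,13); cuts so far [(0, 13), (0, 14), (0, 15)]; region rows[0,1) x cols[12,16) = 1x4
Unfold 1 (reflect across h@1): 6 holes -> [(0, 13), (0, 14), (0, 15), (1, 13), (1, 14), (1, 15)]
Unfold 2 (reflect across h@2): 12 holes -> [(0, 13), (0, 14), (0, 15), (1, 13), (1, 14), (1, 15), (2, 13), (2, 14), (2, 15), (3, 13), (3, 14), (3, 15)]
Unfold 3 (reflect across v@12): 24 holes -> [(0, 8), (0, 9), (0, 10), (0, 13), (0, 14), (0, 15), (1, 8), (1, 9), (1, 10), (1, 13), (1, 14), (1, 15), (2, 8), (2, 9), (2, 10), (2, 13), (2, 14), (2, 15), (3, 8), (3, 9), (3, 10), (3, 13), (3, 14), (3, 15)]
Unfold 4 (reflect across v@8): 48 holes -> [(0, 0), (0, 1), (0, 2), (0, 5), (0, 6), (0, 7), (0, 8), (0, 9), (0, 10), (0, 13), (0, 14), (0, 15), (1, 0), (1, 1), (1, 2), (1, 5), (1, 6), (1, 7), (1, 8), (1, 9), (1, 10), (1, 13), (1, 14), (1, 15), (2, 0), (2, 1), (2, 2), (2, 5), (2, 6), (2, 7), (2, 8), (2, 9), (2, 10), (2, 13), (2, 14), (2, 15), (3, 0), (3, 1), (3, 2), (3, 5), (3, 6), (3, 7), (3, 8), (3, 9), (3, 10), (3, 13), (3, 14), (3, 15)]
Unfold 5 (reflect across h@4): 96 holes -> [(0, 0), (0, 1), (0, 2), (0, 5), (0, 6), (0, 7), (0, 8), (0, 9), (0, 10), (0, 13), (0, 14), (0, 15), (1, 0), (1, 1), (1, 2), (1, 5), (1, 6), (1, 7), (1, 8), (1, 9), (1, 10), (1, 13), (1, 14), (1, 15), (2, 0), (2, 1), (2, 2), (2, 5), (2, 6), (2, 7), (2, 8), (2, 9), (2, 10), (2, 13), (2, 14), (2, 15), (3, 0), (3, 1), (3, 2), (3, 5), (3, 6), (3, 7), (3, 8), (3, 9), (3, 10), (3, 13), (3, 14), (3, 15), (4, 0), (4, 1), (4, 2), (4, 5), (4, 6), (4, 7), (4, 8), (4, 9), (4, 10), (4, 13), (4, 14), (4, 15), (5, 0), (5, 1), (5, 2), (5, 5), (5, 6), (5, 7), (5, 8), (5, 9), (5, 10), (5, 13), (5, 14), (5, 15), (6, 0), (6, 1), (6, 2), (6, 5), (6, 6), (6, 7), (6, 8), (6, 9), (6, 10), (6, 13), (6, 14), (6, 15), (7, 0), (7, 1), (7, 2), (7, 5), (7, 6), (7, 7), (7, 8), (7, 9), (7, 10), (7, 13), (7, 14), (7, 15)]
Holes: [(0, 0), (0, 1), (0, 2), (0, 5), (0, 6), (0, 7), (0, 8), (0, 9), (0, 10), (0, 13), (0, 14), (0, 15), (1, 0), (1, 1), (1, 2), (1, 5), (1, 6), (1, 7), (1, 8), (1, 9), (1, 10), (1, 13), (1, 14), (1, 15), (2, 0), (2, 1), (2, 2), (2, 5), (2, 6), (2, 7), (2, 8), (2, 9), (2, 10), (2, 13), (2, 14), (2, 15), (3, 0), (3, 1), (3, 2), (3, 5), (3, 6), (3, 7), (3, 8), (3, 9), (3, 10), (3, 13), (3, 14), (3, 15), (4, 0), (4, 1), (4, 2), (4, 5), (4, 6), (4, 7), (4, 8), (4, 9), (4, 10), (4, 13), (4, 14), (4, 15), (5, 0), (5, 1), (5, 2), (5, 5), (5, 6), (5, 7), (5, 8), (5, 9), (5, 10), (5, 13), (5, 14), (5, 15), (6, 0), (6, 1), (6, 2), (6, 5), (6, 6), (6, 7), (6, 8), (6, 9), (6, 10), (6, 13), (6, 14), (6, 15), (7, 0), (7, 1), (7, 2), (7, 5), (7, 6), (7, 7), (7, 8), (7, 9), (7, 10), (7, 13), (7, 14), (7, 15)]

Answer: yes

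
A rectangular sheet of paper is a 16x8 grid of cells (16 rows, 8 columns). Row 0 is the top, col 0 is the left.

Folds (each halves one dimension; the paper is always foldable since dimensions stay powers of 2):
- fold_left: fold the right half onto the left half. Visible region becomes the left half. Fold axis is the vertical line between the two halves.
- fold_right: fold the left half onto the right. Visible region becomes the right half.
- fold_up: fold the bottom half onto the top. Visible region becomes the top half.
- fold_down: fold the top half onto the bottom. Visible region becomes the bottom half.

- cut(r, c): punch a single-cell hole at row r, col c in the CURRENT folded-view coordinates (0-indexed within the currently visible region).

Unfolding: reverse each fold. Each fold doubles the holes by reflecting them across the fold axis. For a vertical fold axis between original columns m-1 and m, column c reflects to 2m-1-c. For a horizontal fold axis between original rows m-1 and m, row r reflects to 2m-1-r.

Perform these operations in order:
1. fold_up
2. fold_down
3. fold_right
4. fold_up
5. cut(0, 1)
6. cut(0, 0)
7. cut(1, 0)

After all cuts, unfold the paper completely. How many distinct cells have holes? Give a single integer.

Op 1 fold_up: fold axis h@8; visible region now rows[0,8) x cols[0,8) = 8x8
Op 2 fold_down: fold axis h@4; visible region now rows[4,8) x cols[0,8) = 4x8
Op 3 fold_right: fold axis v@4; visible region now rows[4,8) x cols[4,8) = 4x4
Op 4 fold_up: fold axis h@6; visible region now rows[4,6) x cols[4,8) = 2x4
Op 5 cut(0, 1): punch at orig (4,5); cuts so far [(4, 5)]; region rows[4,6) x cols[4,8) = 2x4
Op 6 cut(0, 0): punch at orig (4,4); cuts so far [(4, 4), (4, 5)]; region rows[4,6) x cols[4,8) = 2x4
Op 7 cut(1, 0): punch at orig (5,4); cuts so far [(4, 4), (4, 5), (5, 4)]; region rows[4,6) x cols[4,8) = 2x4
Unfold 1 (reflect across h@6): 6 holes -> [(4, 4), (4, 5), (5, 4), (6, 4), (7, 4), (7, 5)]
Unfold 2 (reflect across v@4): 12 holes -> [(4, 2), (4, 3), (4, 4), (4, 5), (5, 3), (5, 4), (6, 3), (6, 4), (7, 2), (7, 3), (7, 4), (7, 5)]
Unfold 3 (reflect across h@4): 24 holes -> [(0, 2), (0, 3), (0, 4), (0, 5), (1, 3), (1, 4), (2, 3), (2, 4), (3, 2), (3, 3), (3, 4), (3, 5), (4, 2), (4, 3), (4, 4), (4, 5), (5, 3), (5, 4), (6, 3), (6, 4), (7, 2), (7, 3), (7, 4), (7, 5)]
Unfold 4 (reflect across h@8): 48 holes -> [(0, 2), (0, 3), (0, 4), (0, 5), (1, 3), (1, 4), (2, 3), (2, 4), (3, 2), (3, 3), (3, 4), (3, 5), (4, 2), (4, 3), (4, 4), (4, 5), (5, 3), (5, 4), (6, 3), (6, 4), (7, 2), (7, 3), (7, 4), (7, 5), (8, 2), (8, 3), (8, 4), (8, 5), (9, 3), (9, 4), (10, 3), (10, 4), (11, 2), (11, 3), (11, 4), (11, 5), (12, 2), (12, 3), (12, 4), (12, 5), (13, 3), (13, 4), (14, 3), (14, 4), (15, 2), (15, 3), (15, 4), (15, 5)]

Answer: 48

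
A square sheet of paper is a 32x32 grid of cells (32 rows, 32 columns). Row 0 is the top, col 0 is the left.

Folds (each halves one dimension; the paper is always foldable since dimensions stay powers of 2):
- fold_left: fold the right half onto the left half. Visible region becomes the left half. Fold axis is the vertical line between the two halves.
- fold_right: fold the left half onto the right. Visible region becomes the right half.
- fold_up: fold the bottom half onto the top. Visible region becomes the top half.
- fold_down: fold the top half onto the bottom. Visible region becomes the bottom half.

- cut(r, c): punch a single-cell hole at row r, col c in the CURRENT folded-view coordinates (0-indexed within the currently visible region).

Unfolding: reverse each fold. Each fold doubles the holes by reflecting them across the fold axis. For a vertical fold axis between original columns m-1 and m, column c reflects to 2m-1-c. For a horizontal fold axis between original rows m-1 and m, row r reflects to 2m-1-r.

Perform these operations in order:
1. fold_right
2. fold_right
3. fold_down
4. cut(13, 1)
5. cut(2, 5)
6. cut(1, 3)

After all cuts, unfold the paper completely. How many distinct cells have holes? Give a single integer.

Answer: 24

Derivation:
Op 1 fold_right: fold axis v@16; visible region now rows[0,32) x cols[16,32) = 32x16
Op 2 fold_right: fold axis v@24; visible region now rows[0,32) x cols[24,32) = 32x8
Op 3 fold_down: fold axis h@16; visible region now rows[16,32) x cols[24,32) = 16x8
Op 4 cut(13, 1): punch at orig (29,25); cuts so far [(29, 25)]; region rows[16,32) x cols[24,32) = 16x8
Op 5 cut(2, 5): punch at orig (18,29); cuts so far [(18, 29), (29, 25)]; region rows[16,32) x cols[24,32) = 16x8
Op 6 cut(1, 3): punch at orig (17,27); cuts so far [(17, 27), (18, 29), (29, 25)]; region rows[16,32) x cols[24,32) = 16x8
Unfold 1 (reflect across h@16): 6 holes -> [(2, 25), (13, 29), (14, 27), (17, 27), (18, 29), (29, 25)]
Unfold 2 (reflect across v@24): 12 holes -> [(2, 22), (2, 25), (13, 18), (13, 29), (14, 20), (14, 27), (17, 20), (17, 27), (18, 18), (18, 29), (29, 22), (29, 25)]
Unfold 3 (reflect across v@16): 24 holes -> [(2, 6), (2, 9), (2, 22), (2, 25), (13, 2), (13, 13), (13, 18), (13, 29), (14, 4), (14, 11), (14, 20), (14, 27), (17, 4), (17, 11), (17, 20), (17, 27), (18, 2), (18, 13), (18, 18), (18, 29), (29, 6), (29, 9), (29, 22), (29, 25)]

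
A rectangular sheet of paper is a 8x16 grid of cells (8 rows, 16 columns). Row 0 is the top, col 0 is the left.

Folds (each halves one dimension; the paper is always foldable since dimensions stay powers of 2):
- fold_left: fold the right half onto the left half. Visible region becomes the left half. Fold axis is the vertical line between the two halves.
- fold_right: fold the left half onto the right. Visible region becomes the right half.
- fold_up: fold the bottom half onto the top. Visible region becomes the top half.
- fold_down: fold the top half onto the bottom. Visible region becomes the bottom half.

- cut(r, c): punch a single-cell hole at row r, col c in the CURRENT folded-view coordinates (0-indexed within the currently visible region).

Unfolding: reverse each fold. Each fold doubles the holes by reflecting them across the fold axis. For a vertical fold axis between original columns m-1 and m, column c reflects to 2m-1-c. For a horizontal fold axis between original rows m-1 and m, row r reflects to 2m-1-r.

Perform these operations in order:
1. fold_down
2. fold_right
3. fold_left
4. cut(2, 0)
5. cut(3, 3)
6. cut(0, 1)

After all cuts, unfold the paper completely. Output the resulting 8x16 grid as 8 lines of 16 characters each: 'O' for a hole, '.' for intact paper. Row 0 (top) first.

Op 1 fold_down: fold axis h@4; visible region now rows[4,8) x cols[0,16) = 4x16
Op 2 fold_right: fold axis v@8; visible region now rows[4,8) x cols[8,16) = 4x8
Op 3 fold_left: fold axis v@12; visible region now rows[4,8) x cols[8,12) = 4x4
Op 4 cut(2, 0): punch at orig (6,8); cuts so far [(6, 8)]; region rows[4,8) x cols[8,12) = 4x4
Op 5 cut(3, 3): punch at orig (7,11); cuts so far [(6, 8), (7, 11)]; region rows[4,8) x cols[8,12) = 4x4
Op 6 cut(0, 1): punch at orig (4,9); cuts so far [(4, 9), (6, 8), (7, 11)]; region rows[4,8) x cols[8,12) = 4x4
Unfold 1 (reflect across v@12): 6 holes -> [(4, 9), (4, 14), (6, 8), (6, 15), (7, 11), (7, 12)]
Unfold 2 (reflect across v@8): 12 holes -> [(4, 1), (4, 6), (4, 9), (4, 14), (6, 0), (6, 7), (6, 8), (6, 15), (7, 3), (7, 4), (7, 11), (7, 12)]
Unfold 3 (reflect across h@4): 24 holes -> [(0, 3), (0, 4), (0, 11), (0, 12), (1, 0), (1, 7), (1, 8), (1, 15), (3, 1), (3, 6), (3, 9), (3, 14), (4, 1), (4, 6), (4, 9), (4, 14), (6, 0), (6, 7), (6, 8), (6, 15), (7, 3), (7, 4), (7, 11), (7, 12)]

Answer: ...OO......OO...
O......OO......O
................
.O....O..O....O.
.O....O..O....O.
................
O......OO......O
...OO......OO...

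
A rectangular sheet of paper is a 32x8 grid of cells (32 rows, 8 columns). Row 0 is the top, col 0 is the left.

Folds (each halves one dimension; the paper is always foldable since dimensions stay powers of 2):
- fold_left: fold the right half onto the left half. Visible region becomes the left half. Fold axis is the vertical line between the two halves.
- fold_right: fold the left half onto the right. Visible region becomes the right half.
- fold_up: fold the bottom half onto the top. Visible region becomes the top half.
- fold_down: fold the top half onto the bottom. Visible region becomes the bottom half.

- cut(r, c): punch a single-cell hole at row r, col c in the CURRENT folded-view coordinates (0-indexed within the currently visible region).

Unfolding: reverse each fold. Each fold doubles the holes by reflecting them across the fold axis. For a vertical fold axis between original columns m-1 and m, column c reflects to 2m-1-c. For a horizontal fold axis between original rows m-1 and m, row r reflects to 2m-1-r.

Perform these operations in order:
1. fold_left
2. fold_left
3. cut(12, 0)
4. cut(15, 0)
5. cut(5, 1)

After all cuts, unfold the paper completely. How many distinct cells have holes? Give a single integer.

Answer: 12

Derivation:
Op 1 fold_left: fold axis v@4; visible region now rows[0,32) x cols[0,4) = 32x4
Op 2 fold_left: fold axis v@2; visible region now rows[0,32) x cols[0,2) = 32x2
Op 3 cut(12, 0): punch at orig (12,0); cuts so far [(12, 0)]; region rows[0,32) x cols[0,2) = 32x2
Op 4 cut(15, 0): punch at orig (15,0); cuts so far [(12, 0), (15, 0)]; region rows[0,32) x cols[0,2) = 32x2
Op 5 cut(5, 1): punch at orig (5,1); cuts so far [(5, 1), (12, 0), (15, 0)]; region rows[0,32) x cols[0,2) = 32x2
Unfold 1 (reflect across v@2): 6 holes -> [(5, 1), (5, 2), (12, 0), (12, 3), (15, 0), (15, 3)]
Unfold 2 (reflect across v@4): 12 holes -> [(5, 1), (5, 2), (5, 5), (5, 6), (12, 0), (12, 3), (12, 4), (12, 7), (15, 0), (15, 3), (15, 4), (15, 7)]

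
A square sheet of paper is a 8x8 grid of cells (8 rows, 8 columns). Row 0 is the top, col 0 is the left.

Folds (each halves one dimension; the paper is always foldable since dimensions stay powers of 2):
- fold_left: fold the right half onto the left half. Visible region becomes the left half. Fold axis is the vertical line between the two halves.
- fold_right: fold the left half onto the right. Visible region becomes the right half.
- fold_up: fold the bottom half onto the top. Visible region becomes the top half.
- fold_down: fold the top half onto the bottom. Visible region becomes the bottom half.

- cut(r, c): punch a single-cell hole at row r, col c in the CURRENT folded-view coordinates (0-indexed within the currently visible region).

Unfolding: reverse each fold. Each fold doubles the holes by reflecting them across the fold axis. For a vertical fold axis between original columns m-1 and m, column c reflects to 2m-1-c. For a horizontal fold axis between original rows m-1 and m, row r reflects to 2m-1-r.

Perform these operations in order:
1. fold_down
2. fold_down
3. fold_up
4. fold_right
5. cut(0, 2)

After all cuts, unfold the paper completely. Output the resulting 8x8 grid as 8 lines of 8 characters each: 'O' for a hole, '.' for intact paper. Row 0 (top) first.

Answer: .O....O.
.O....O.
.O....O.
.O....O.
.O....O.
.O....O.
.O....O.
.O....O.

Derivation:
Op 1 fold_down: fold axis h@4; visible region now rows[4,8) x cols[0,8) = 4x8
Op 2 fold_down: fold axis h@6; visible region now rows[6,8) x cols[0,8) = 2x8
Op 3 fold_up: fold axis h@7; visible region now rows[6,7) x cols[0,8) = 1x8
Op 4 fold_right: fold axis v@4; visible region now rows[6,7) x cols[4,8) = 1x4
Op 5 cut(0, 2): punch at orig (6,6); cuts so far [(6, 6)]; region rows[6,7) x cols[4,8) = 1x4
Unfold 1 (reflect across v@4): 2 holes -> [(6, 1), (6, 6)]
Unfold 2 (reflect across h@7): 4 holes -> [(6, 1), (6, 6), (7, 1), (7, 6)]
Unfold 3 (reflect across h@6): 8 holes -> [(4, 1), (4, 6), (5, 1), (5, 6), (6, 1), (6, 6), (7, 1), (7, 6)]
Unfold 4 (reflect across h@4): 16 holes -> [(0, 1), (0, 6), (1, 1), (1, 6), (2, 1), (2, 6), (3, 1), (3, 6), (4, 1), (4, 6), (5, 1), (5, 6), (6, 1), (6, 6), (7, 1), (7, 6)]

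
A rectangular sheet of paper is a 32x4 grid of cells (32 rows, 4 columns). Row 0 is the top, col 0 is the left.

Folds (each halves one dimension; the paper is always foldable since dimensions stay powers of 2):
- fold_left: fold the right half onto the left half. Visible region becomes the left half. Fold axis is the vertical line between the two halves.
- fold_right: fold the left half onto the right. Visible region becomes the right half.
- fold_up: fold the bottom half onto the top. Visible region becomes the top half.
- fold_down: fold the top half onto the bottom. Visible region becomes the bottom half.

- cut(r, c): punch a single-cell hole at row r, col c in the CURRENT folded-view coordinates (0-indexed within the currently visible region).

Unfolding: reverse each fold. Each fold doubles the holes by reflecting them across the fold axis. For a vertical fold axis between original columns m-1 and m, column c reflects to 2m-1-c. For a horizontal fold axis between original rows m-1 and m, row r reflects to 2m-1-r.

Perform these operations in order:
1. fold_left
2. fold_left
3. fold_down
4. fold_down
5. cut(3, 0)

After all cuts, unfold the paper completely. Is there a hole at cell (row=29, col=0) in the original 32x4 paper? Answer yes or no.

Answer: no

Derivation:
Op 1 fold_left: fold axis v@2; visible region now rows[0,32) x cols[0,2) = 32x2
Op 2 fold_left: fold axis v@1; visible region now rows[0,32) x cols[0,1) = 32x1
Op 3 fold_down: fold axis h@16; visible region now rows[16,32) x cols[0,1) = 16x1
Op 4 fold_down: fold axis h@24; visible region now rows[24,32) x cols[0,1) = 8x1
Op 5 cut(3, 0): punch at orig (27,0); cuts so far [(27, 0)]; region rows[24,32) x cols[0,1) = 8x1
Unfold 1 (reflect across h@24): 2 holes -> [(20, 0), (27, 0)]
Unfold 2 (reflect across h@16): 4 holes -> [(4, 0), (11, 0), (20, 0), (27, 0)]
Unfold 3 (reflect across v@1): 8 holes -> [(4, 0), (4, 1), (11, 0), (11, 1), (20, 0), (20, 1), (27, 0), (27, 1)]
Unfold 4 (reflect across v@2): 16 holes -> [(4, 0), (4, 1), (4, 2), (4, 3), (11, 0), (11, 1), (11, 2), (11, 3), (20, 0), (20, 1), (20, 2), (20, 3), (27, 0), (27, 1), (27, 2), (27, 3)]
Holes: [(4, 0), (4, 1), (4, 2), (4, 3), (11, 0), (11, 1), (11, 2), (11, 3), (20, 0), (20, 1), (20, 2), (20, 3), (27, 0), (27, 1), (27, 2), (27, 3)]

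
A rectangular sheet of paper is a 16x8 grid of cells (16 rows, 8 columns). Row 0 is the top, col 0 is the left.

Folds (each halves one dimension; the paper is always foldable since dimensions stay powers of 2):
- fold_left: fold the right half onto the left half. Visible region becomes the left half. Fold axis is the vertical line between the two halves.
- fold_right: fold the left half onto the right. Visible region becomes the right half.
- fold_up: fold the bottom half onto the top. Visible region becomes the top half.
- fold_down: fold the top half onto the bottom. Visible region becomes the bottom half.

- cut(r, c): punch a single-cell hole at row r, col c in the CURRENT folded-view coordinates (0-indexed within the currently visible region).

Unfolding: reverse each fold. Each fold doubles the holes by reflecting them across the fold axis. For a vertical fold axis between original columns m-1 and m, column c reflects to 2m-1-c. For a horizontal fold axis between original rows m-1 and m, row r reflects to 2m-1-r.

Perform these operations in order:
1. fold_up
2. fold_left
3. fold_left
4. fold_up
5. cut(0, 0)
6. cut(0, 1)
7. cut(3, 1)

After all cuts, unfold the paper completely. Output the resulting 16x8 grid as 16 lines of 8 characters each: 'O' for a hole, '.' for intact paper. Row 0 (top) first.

Answer: OOOOOOOO
........
........
.OO..OO.
.OO..OO.
........
........
OOOOOOOO
OOOOOOOO
........
........
.OO..OO.
.OO..OO.
........
........
OOOOOOOO

Derivation:
Op 1 fold_up: fold axis h@8; visible region now rows[0,8) x cols[0,8) = 8x8
Op 2 fold_left: fold axis v@4; visible region now rows[0,8) x cols[0,4) = 8x4
Op 3 fold_left: fold axis v@2; visible region now rows[0,8) x cols[0,2) = 8x2
Op 4 fold_up: fold axis h@4; visible region now rows[0,4) x cols[0,2) = 4x2
Op 5 cut(0, 0): punch at orig (0,0); cuts so far [(0, 0)]; region rows[0,4) x cols[0,2) = 4x2
Op 6 cut(0, 1): punch at orig (0,1); cuts so far [(0, 0), (0, 1)]; region rows[0,4) x cols[0,2) = 4x2
Op 7 cut(3, 1): punch at orig (3,1); cuts so far [(0, 0), (0, 1), (3, 1)]; region rows[0,4) x cols[0,2) = 4x2
Unfold 1 (reflect across h@4): 6 holes -> [(0, 0), (0, 1), (3, 1), (4, 1), (7, 0), (7, 1)]
Unfold 2 (reflect across v@2): 12 holes -> [(0, 0), (0, 1), (0, 2), (0, 3), (3, 1), (3, 2), (4, 1), (4, 2), (7, 0), (7, 1), (7, 2), (7, 3)]
Unfold 3 (reflect across v@4): 24 holes -> [(0, 0), (0, 1), (0, 2), (0, 3), (0, 4), (0, 5), (0, 6), (0, 7), (3, 1), (3, 2), (3, 5), (3, 6), (4, 1), (4, 2), (4, 5), (4, 6), (7, 0), (7, 1), (7, 2), (7, 3), (7, 4), (7, 5), (7, 6), (7, 7)]
Unfold 4 (reflect across h@8): 48 holes -> [(0, 0), (0, 1), (0, 2), (0, 3), (0, 4), (0, 5), (0, 6), (0, 7), (3, 1), (3, 2), (3, 5), (3, 6), (4, 1), (4, 2), (4, 5), (4, 6), (7, 0), (7, 1), (7, 2), (7, 3), (7, 4), (7, 5), (7, 6), (7, 7), (8, 0), (8, 1), (8, 2), (8, 3), (8, 4), (8, 5), (8, 6), (8, 7), (11, 1), (11, 2), (11, 5), (11, 6), (12, 1), (12, 2), (12, 5), (12, 6), (15, 0), (15, 1), (15, 2), (15, 3), (15, 4), (15, 5), (15, 6), (15, 7)]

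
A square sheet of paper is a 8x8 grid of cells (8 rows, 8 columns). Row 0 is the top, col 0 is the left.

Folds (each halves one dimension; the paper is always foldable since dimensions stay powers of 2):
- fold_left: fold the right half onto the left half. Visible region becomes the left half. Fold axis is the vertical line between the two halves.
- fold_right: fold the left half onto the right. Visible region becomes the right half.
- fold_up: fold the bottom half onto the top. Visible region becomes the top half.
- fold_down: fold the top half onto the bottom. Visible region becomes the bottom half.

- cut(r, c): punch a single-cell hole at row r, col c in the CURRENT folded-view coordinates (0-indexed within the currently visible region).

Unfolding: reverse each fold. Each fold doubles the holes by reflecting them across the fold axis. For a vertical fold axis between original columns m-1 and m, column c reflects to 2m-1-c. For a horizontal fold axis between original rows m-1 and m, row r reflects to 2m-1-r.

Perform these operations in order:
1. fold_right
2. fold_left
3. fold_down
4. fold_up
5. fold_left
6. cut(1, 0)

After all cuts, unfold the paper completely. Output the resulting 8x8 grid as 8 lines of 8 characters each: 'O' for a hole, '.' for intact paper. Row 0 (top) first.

Op 1 fold_right: fold axis v@4; visible region now rows[0,8) x cols[4,8) = 8x4
Op 2 fold_left: fold axis v@6; visible region now rows[0,8) x cols[4,6) = 8x2
Op 3 fold_down: fold axis h@4; visible region now rows[4,8) x cols[4,6) = 4x2
Op 4 fold_up: fold axis h@6; visible region now rows[4,6) x cols[4,6) = 2x2
Op 5 fold_left: fold axis v@5; visible region now rows[4,6) x cols[4,5) = 2x1
Op 6 cut(1, 0): punch at orig (5,4); cuts so far [(5, 4)]; region rows[4,6) x cols[4,5) = 2x1
Unfold 1 (reflect across v@5): 2 holes -> [(5, 4), (5, 5)]
Unfold 2 (reflect across h@6): 4 holes -> [(5, 4), (5, 5), (6, 4), (6, 5)]
Unfold 3 (reflect across h@4): 8 holes -> [(1, 4), (1, 5), (2, 4), (2, 5), (5, 4), (5, 5), (6, 4), (6, 5)]
Unfold 4 (reflect across v@6): 16 holes -> [(1, 4), (1, 5), (1, 6), (1, 7), (2, 4), (2, 5), (2, 6), (2, 7), (5, 4), (5, 5), (5, 6), (5, 7), (6, 4), (6, 5), (6, 6), (6, 7)]
Unfold 5 (reflect across v@4): 32 holes -> [(1, 0), (1, 1), (1, 2), (1, 3), (1, 4), (1, 5), (1, 6), (1, 7), (2, 0), (2, 1), (2, 2), (2, 3), (2, 4), (2, 5), (2, 6), (2, 7), (5, 0), (5, 1), (5, 2), (5, 3), (5, 4), (5, 5), (5, 6), (5, 7), (6, 0), (6, 1), (6, 2), (6, 3), (6, 4), (6, 5), (6, 6), (6, 7)]

Answer: ........
OOOOOOOO
OOOOOOOO
........
........
OOOOOOOO
OOOOOOOO
........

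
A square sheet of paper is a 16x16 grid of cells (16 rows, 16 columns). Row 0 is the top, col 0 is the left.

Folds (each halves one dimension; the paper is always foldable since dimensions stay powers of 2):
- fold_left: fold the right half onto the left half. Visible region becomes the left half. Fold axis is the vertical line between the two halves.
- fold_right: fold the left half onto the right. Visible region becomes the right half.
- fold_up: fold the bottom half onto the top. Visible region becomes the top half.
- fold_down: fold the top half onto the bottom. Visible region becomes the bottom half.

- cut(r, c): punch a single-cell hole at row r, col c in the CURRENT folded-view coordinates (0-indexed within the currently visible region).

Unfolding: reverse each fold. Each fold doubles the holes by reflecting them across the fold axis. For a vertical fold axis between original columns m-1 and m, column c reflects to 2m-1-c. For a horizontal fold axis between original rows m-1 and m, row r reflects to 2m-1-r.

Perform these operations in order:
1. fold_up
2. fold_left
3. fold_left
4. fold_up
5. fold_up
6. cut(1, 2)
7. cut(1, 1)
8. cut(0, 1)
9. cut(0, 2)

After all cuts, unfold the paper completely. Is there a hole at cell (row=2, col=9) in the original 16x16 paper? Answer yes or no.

Answer: yes

Derivation:
Op 1 fold_up: fold axis h@8; visible region now rows[0,8) x cols[0,16) = 8x16
Op 2 fold_left: fold axis v@8; visible region now rows[0,8) x cols[0,8) = 8x8
Op 3 fold_left: fold axis v@4; visible region now rows[0,8) x cols[0,4) = 8x4
Op 4 fold_up: fold axis h@4; visible region now rows[0,4) x cols[0,4) = 4x4
Op 5 fold_up: fold axis h@2; visible region now rows[0,2) x cols[0,4) = 2x4
Op 6 cut(1, 2): punch at orig (1,2); cuts so far [(1, 2)]; region rows[0,2) x cols[0,4) = 2x4
Op 7 cut(1, 1): punch at orig (1,1); cuts so far [(1, 1), (1, 2)]; region rows[0,2) x cols[0,4) = 2x4
Op 8 cut(0, 1): punch at orig (0,1); cuts so far [(0, 1), (1, 1), (1, 2)]; region rows[0,2) x cols[0,4) = 2x4
Op 9 cut(0, 2): punch at orig (0,2); cuts so far [(0, 1), (0, 2), (1, 1), (1, 2)]; region rows[0,2) x cols[0,4) = 2x4
Unfold 1 (reflect across h@2): 8 holes -> [(0, 1), (0, 2), (1, 1), (1, 2), (2, 1), (2, 2), (3, 1), (3, 2)]
Unfold 2 (reflect across h@4): 16 holes -> [(0, 1), (0, 2), (1, 1), (1, 2), (2, 1), (2, 2), (3, 1), (3, 2), (4, 1), (4, 2), (5, 1), (5, 2), (6, 1), (6, 2), (7, 1), (7, 2)]
Unfold 3 (reflect across v@4): 32 holes -> [(0, 1), (0, 2), (0, 5), (0, 6), (1, 1), (1, 2), (1, 5), (1, 6), (2, 1), (2, 2), (2, 5), (2, 6), (3, 1), (3, 2), (3, 5), (3, 6), (4, 1), (4, 2), (4, 5), (4, 6), (5, 1), (5, 2), (5, 5), (5, 6), (6, 1), (6, 2), (6, 5), (6, 6), (7, 1), (7, 2), (7, 5), (7, 6)]
Unfold 4 (reflect across v@8): 64 holes -> [(0, 1), (0, 2), (0, 5), (0, 6), (0, 9), (0, 10), (0, 13), (0, 14), (1, 1), (1, 2), (1, 5), (1, 6), (1, 9), (1, 10), (1, 13), (1, 14), (2, 1), (2, 2), (2, 5), (2, 6), (2, 9), (2, 10), (2, 13), (2, 14), (3, 1), (3, 2), (3, 5), (3, 6), (3, 9), (3, 10), (3, 13), (3, 14), (4, 1), (4, 2), (4, 5), (4, 6), (4, 9), (4, 10), (4, 13), (4, 14), (5, 1), (5, 2), (5, 5), (5, 6), (5, 9), (5, 10), (5, 13), (5, 14), (6, 1), (6, 2), (6, 5), (6, 6), (6, 9), (6, 10), (6, 13), (6, 14), (7, 1), (7, 2), (7, 5), (7, 6), (7, 9), (7, 10), (7, 13), (7, 14)]
Unfold 5 (reflect across h@8): 128 holes -> [(0, 1), (0, 2), (0, 5), (0, 6), (0, 9), (0, 10), (0, 13), (0, 14), (1, 1), (1, 2), (1, 5), (1, 6), (1, 9), (1, 10), (1, 13), (1, 14), (2, 1), (2, 2), (2, 5), (2, 6), (2, 9), (2, 10), (2, 13), (2, 14), (3, 1), (3, 2), (3, 5), (3, 6), (3, 9), (3, 10), (3, 13), (3, 14), (4, 1), (4, 2), (4, 5), (4, 6), (4, 9), (4, 10), (4, 13), (4, 14), (5, 1), (5, 2), (5, 5), (5, 6), (5, 9), (5, 10), (5, 13), (5, 14), (6, 1), (6, 2), (6, 5), (6, 6), (6, 9), (6, 10), (6, 13), (6, 14), (7, 1), (7, 2), (7, 5), (7, 6), (7, 9), (7, 10), (7, 13), (7, 14), (8, 1), (8, 2), (8, 5), (8, 6), (8, 9), (8, 10), (8, 13), (8, 14), (9, 1), (9, 2), (9, 5), (9, 6), (9, 9), (9, 10), (9, 13), (9, 14), (10, 1), (10, 2), (10, 5), (10, 6), (10, 9), (10, 10), (10, 13), (10, 14), (11, 1), (11, 2), (11, 5), (11, 6), (11, 9), (11, 10), (11, 13), (11, 14), (12, 1), (12, 2), (12, 5), (12, 6), (12, 9), (12, 10), (12, 13), (12, 14), (13, 1), (13, 2), (13, 5), (13, 6), (13, 9), (13, 10), (13, 13), (13, 14), (14, 1), (14, 2), (14, 5), (14, 6), (14, 9), (14, 10), (14, 13), (14, 14), (15, 1), (15, 2), (15, 5), (15, 6), (15, 9), (15, 10), (15, 13), (15, 14)]
Holes: [(0, 1), (0, 2), (0, 5), (0, 6), (0, 9), (0, 10), (0, 13), (0, 14), (1, 1), (1, 2), (1, 5), (1, 6), (1, 9), (1, 10), (1, 13), (1, 14), (2, 1), (2, 2), (2, 5), (2, 6), (2, 9), (2, 10), (2, 13), (2, 14), (3, 1), (3, 2), (3, 5), (3, 6), (3, 9), (3, 10), (3, 13), (3, 14), (4, 1), (4, 2), (4, 5), (4, 6), (4, 9), (4, 10), (4, 13), (4, 14), (5, 1), (5, 2), (5, 5), (5, 6), (5, 9), (5, 10), (5, 13), (5, 14), (6, 1), (6, 2), (6, 5), (6, 6), (6, 9), (6, 10), (6, 13), (6, 14), (7, 1), (7, 2), (7, 5), (7, 6), (7, 9), (7, 10), (7, 13), (7, 14), (8, 1), (8, 2), (8, 5), (8, 6), (8, 9), (8, 10), (8, 13), (8, 14), (9, 1), (9, 2), (9, 5), (9, 6), (9, 9), (9, 10), (9, 13), (9, 14), (10, 1), (10, 2), (10, 5), (10, 6), (10, 9), (10, 10), (10, 13), (10, 14), (11, 1), (11, 2), (11, 5), (11, 6), (11, 9), (11, 10), (11, 13), (11, 14), (12, 1), (12, 2), (12, 5), (12, 6), (12, 9), (12, 10), (12, 13), (12, 14), (13, 1), (13, 2), (13, 5), (13, 6), (13, 9), (13, 10), (13, 13), (13, 14), (14, 1), (14, 2), (14, 5), (14, 6), (14, 9), (14, 10), (14, 13), (14, 14), (15, 1), (15, 2), (15, 5), (15, 6), (15, 9), (15, 10), (15, 13), (15, 14)]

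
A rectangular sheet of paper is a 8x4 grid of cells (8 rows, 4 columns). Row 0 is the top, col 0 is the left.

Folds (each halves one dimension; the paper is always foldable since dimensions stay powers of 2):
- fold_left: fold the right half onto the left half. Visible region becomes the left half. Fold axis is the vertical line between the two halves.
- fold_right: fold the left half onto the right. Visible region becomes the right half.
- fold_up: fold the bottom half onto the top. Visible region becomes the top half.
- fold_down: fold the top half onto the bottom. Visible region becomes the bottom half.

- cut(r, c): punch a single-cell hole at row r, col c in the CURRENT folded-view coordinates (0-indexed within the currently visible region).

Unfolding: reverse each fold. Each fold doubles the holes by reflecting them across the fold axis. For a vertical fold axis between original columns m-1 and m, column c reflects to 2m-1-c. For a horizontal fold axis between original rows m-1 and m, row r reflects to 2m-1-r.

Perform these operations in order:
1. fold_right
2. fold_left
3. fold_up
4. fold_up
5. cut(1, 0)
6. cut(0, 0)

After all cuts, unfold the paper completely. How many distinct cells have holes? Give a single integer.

Op 1 fold_right: fold axis v@2; visible region now rows[0,8) x cols[2,4) = 8x2
Op 2 fold_left: fold axis v@3; visible region now rows[0,8) x cols[2,3) = 8x1
Op 3 fold_up: fold axis h@4; visible region now rows[0,4) x cols[2,3) = 4x1
Op 4 fold_up: fold axis h@2; visible region now rows[0,2) x cols[2,3) = 2x1
Op 5 cut(1, 0): punch at orig (1,2); cuts so far [(1, 2)]; region rows[0,2) x cols[2,3) = 2x1
Op 6 cut(0, 0): punch at orig (0,2); cuts so far [(0, 2), (1, 2)]; region rows[0,2) x cols[2,3) = 2x1
Unfold 1 (reflect across h@2): 4 holes -> [(0, 2), (1, 2), (2, 2), (3, 2)]
Unfold 2 (reflect across h@4): 8 holes -> [(0, 2), (1, 2), (2, 2), (3, 2), (4, 2), (5, 2), (6, 2), (7, 2)]
Unfold 3 (reflect across v@3): 16 holes -> [(0, 2), (0, 3), (1, 2), (1, 3), (2, 2), (2, 3), (3, 2), (3, 3), (4, 2), (4, 3), (5, 2), (5, 3), (6, 2), (6, 3), (7, 2), (7, 3)]
Unfold 4 (reflect across v@2): 32 holes -> [(0, 0), (0, 1), (0, 2), (0, 3), (1, 0), (1, 1), (1, 2), (1, 3), (2, 0), (2, 1), (2, 2), (2, 3), (3, 0), (3, 1), (3, 2), (3, 3), (4, 0), (4, 1), (4, 2), (4, 3), (5, 0), (5, 1), (5, 2), (5, 3), (6, 0), (6, 1), (6, 2), (6, 3), (7, 0), (7, 1), (7, 2), (7, 3)]

Answer: 32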